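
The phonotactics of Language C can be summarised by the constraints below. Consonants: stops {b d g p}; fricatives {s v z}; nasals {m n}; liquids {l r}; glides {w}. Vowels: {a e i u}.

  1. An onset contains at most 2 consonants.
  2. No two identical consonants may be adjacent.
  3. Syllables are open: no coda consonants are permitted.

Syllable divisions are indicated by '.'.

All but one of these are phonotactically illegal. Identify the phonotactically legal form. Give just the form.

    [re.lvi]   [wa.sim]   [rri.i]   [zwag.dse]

[re.lvi] — σ1 onset /r/, coda /∅/ ok; σ2 onset /lv/ (2C), coda /∅/ ok → phonotactically legal
[wa.sim] — violates constraint 3: syllable 2 coda /m/ has 1 consonant (> 0) → phonotactically illegal
[rri.i] — violates constraint 2: adjacent identical consonants /rr/ → phonotactically illegal
[zwag.dse] — violates constraint 3: syllable 1 coda /g/ has 1 consonant (> 0) → phonotactically illegal

[re.lvi]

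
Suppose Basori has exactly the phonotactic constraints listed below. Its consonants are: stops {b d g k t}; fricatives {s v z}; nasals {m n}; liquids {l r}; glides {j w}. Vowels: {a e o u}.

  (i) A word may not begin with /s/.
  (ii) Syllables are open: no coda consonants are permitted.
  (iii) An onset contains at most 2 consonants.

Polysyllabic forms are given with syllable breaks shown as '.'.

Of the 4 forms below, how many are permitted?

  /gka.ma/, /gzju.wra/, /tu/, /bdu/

/gka.ma/ — σ1 onset /gk/ (2C), coda /∅/ ok; σ2 onset /m/, coda /∅/ ok → permitted
/gzju.wra/ — violates constraint (iii): syllable 1 onset /gzj/ has 3 consonants (> 2) → not permitted
/tu/ — σ1 onset /t/, coda /∅/ ok → permitted
/bdu/ — σ1 onset /bd/ (2C), coda /∅/ ok → permitted
Permitted: /gka.ma/, /tu/, /bdu/ → 3.

3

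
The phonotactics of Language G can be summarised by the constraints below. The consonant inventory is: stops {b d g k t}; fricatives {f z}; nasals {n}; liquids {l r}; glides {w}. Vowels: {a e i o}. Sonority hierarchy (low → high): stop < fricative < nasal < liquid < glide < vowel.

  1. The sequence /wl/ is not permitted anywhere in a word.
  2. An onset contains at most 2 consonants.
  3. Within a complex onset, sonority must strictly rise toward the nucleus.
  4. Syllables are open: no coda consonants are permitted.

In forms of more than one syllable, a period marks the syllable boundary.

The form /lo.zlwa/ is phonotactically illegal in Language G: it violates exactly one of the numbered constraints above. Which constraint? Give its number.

2

/lo.zlwa/: syllable 2 onset /zlw/ has 3 consonants (> 2).
This is a violation of constraint 2: "An onset contains at most 2 consonants."
The remaining constraints (1, 3, 4) are satisfied.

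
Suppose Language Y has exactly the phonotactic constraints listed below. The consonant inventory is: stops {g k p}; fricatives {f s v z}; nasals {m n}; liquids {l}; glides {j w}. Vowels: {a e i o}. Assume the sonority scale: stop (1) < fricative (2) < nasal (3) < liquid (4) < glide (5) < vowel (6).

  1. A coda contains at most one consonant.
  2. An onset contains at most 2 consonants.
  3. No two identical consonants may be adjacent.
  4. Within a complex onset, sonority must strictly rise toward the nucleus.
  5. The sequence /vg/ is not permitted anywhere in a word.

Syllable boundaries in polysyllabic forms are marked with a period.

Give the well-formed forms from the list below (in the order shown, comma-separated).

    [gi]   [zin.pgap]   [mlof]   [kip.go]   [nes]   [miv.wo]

[gi] — σ1 onset /g/, coda /∅/ ok → well-formed
[zin.pgap] — violates constraint 4: syllable 2 onset /pg/: /p/ (stop, 1) → /g/ (stop, 1) does not rise → ill-formed
[mlof] — σ1 onset /ml/ (3→4 rises), coda /f/ ok → well-formed
[kip.go] — σ1 onset /k/, coda /p/ ok; σ2 onset /g/, coda /∅/ ok → well-formed
[nes] — σ1 onset /n/, coda /s/ ok → well-formed
[miv.wo] — σ1 onset /m/, coda /v/ ok; σ2 onset /w/, coda /∅/ ok → well-formed

[gi], [mlof], [kip.go], [nes], [miv.wo]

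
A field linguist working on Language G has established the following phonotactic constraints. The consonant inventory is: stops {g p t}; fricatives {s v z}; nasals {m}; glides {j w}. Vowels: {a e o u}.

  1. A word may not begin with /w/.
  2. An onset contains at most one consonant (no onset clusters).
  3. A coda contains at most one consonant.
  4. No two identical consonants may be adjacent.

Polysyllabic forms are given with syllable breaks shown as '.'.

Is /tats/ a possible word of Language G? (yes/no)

/tats/ — violates constraint 3: syllable 1 coda /ts/ has 2 consonants (> 1) → illicit

no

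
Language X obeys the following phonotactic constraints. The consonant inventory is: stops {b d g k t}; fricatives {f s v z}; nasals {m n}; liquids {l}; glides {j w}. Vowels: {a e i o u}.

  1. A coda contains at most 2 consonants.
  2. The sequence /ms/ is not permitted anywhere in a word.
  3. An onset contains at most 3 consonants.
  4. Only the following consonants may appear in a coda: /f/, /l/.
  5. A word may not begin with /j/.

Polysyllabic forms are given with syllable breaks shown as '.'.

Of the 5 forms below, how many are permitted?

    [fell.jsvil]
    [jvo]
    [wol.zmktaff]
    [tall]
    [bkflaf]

2

[fell.jsvil] — σ1 onset /f/, coda /ll/ (2C) ok; σ2 onset /jsv/ (3C), coda /l/ ok → permitted
[jvo] — violates constraint 5: word begins with /j/ → not permitted
[wol.zmktaff] — violates constraint 3: syllable 2 onset /zmkt/ has 4 consonants (> 3) → not permitted
[tall] — σ1 onset /t/, coda /ll/ (2C) ok → permitted
[bkflaf] — violates constraint 3: syllable 1 onset /bkfl/ has 4 consonants (> 3) → not permitted
Permitted: [fell.jsvil], [tall] → 2.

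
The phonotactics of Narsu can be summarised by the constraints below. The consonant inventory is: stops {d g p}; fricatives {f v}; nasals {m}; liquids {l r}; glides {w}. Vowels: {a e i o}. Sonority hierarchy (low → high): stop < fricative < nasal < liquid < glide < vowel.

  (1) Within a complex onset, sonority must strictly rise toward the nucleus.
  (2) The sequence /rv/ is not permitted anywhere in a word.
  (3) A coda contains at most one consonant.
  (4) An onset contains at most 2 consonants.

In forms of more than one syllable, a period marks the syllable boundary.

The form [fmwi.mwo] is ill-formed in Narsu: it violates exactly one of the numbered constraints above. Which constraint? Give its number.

4

[fmwi.mwo]: syllable 1 onset /fmw/ has 3 consonants (> 2).
This is a violation of constraint 4: "An onset contains at most 2 consonants."
The remaining constraints (1, 2, 3) are satisfied.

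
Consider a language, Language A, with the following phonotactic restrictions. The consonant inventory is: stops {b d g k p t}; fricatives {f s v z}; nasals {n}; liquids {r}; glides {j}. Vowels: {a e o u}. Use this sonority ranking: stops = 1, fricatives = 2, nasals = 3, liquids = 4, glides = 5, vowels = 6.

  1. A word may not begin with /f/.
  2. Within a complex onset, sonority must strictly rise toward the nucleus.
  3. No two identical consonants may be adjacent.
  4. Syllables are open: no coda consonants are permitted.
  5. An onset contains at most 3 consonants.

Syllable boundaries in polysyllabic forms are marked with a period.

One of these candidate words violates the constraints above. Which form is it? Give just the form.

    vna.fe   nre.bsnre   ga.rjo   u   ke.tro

nre.bsnre

vna.fe — σ1 onset /vn/ (2→3 rises), coda /∅/ ok; σ2 onset /f/, coda /∅/ ok → licit
nre.bsnre — violates constraint 5: syllable 2 onset /bsnr/ has 4 consonants (> 3) → illicit
ga.rjo — σ1 onset /g/, coda /∅/ ok; σ2 onset /rj/ (4→5 rises), coda /∅/ ok → licit
u — σ1 onset /∅/, coda /∅/ ok → licit
ke.tro — σ1 onset /k/, coda /∅/ ok; σ2 onset /tr/ (1→4 rises), coda /∅/ ok → licit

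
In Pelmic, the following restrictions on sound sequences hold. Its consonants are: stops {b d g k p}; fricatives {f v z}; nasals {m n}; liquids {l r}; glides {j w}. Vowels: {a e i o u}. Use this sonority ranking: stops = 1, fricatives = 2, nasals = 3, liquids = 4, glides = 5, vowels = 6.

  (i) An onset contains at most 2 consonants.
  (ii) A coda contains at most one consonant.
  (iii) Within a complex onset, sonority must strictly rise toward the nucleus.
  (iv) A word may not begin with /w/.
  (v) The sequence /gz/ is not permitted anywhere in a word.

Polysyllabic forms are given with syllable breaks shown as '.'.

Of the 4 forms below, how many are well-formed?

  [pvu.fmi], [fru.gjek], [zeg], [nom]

4

[pvu.fmi] — σ1 onset /pv/ (1→2 rises), coda /∅/ ok; σ2 onset /fm/ (2→3 rises), coda /∅/ ok → well-formed
[fru.gjek] — σ1 onset /fr/ (2→4 rises), coda /∅/ ok; σ2 onset /gj/ (1→5 rises), coda /k/ ok → well-formed
[zeg] — σ1 onset /z/, coda /g/ ok → well-formed
[nom] — σ1 onset /n/, coda /m/ ok → well-formed
Well-formed: [pvu.fmi], [fru.gjek], [zeg], [nom] → 4.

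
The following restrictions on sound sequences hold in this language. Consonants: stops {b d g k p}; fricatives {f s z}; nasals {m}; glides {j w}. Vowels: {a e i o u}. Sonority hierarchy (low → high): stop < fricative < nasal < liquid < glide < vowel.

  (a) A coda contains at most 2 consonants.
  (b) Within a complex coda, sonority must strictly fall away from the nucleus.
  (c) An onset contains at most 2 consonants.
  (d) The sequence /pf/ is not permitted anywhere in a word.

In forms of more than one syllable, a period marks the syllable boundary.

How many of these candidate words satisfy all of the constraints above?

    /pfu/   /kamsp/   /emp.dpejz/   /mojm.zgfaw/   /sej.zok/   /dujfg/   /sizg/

3

/pfu/ — violates constraint (d): contains banned sequence /pf/ → illicit
/kamsp/ — violates constraint (a): syllable 1 coda /msp/ has 3 consonants (> 2) → illicit
/emp.dpejz/ — σ1 onset /∅/, coda /mp/ (3→1 falls) ok; σ2 onset /dp/ (2C), coda /jz/ (5→2 falls) ok → licit
/mojm.zgfaw/ — violates constraint (c): syllable 2 onset /zgf/ has 3 consonants (> 2) → illicit
/sej.zok/ — σ1 onset /s/, coda /j/ ok; σ2 onset /z/, coda /k/ ok → licit
/dujfg/ — violates constraint (a): syllable 1 coda /jfg/ has 3 consonants (> 2) → illicit
/sizg/ — σ1 onset /s/, coda /zg/ (2→1 falls) ok → licit
Licit: /emp.dpejz/, /sej.zok/, /sizg/ → 3.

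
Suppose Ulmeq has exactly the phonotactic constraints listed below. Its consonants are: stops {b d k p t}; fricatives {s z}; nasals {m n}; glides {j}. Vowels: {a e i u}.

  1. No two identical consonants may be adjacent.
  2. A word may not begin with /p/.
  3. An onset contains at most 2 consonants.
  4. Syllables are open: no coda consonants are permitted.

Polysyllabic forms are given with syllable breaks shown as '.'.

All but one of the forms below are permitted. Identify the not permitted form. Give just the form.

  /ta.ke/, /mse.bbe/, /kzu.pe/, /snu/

/ta.ke/ — σ1 onset /t/, coda /∅/ ok; σ2 onset /k/, coda /∅/ ok → permitted
/mse.bbe/ — violates constraint 1: adjacent identical consonants /bb/ → not permitted
/kzu.pe/ — σ1 onset /kz/ (2C), coda /∅/ ok; σ2 onset /p/, coda /∅/ ok → permitted
/snu/ — σ1 onset /sn/ (2C), coda /∅/ ok → permitted

/mse.bbe/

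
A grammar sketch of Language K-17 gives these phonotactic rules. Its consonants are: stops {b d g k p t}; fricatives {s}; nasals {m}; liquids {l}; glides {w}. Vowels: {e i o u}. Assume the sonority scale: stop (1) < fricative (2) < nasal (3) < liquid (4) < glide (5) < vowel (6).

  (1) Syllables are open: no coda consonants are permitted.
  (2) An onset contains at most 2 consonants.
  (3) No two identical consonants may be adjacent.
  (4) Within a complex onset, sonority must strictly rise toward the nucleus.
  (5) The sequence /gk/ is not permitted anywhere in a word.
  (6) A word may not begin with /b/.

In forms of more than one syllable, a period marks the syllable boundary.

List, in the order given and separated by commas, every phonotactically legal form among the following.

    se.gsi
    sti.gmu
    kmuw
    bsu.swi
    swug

se.gsi — σ1 onset /s/, coda /∅/ ok; σ2 onset /gs/ (1→2 rises), coda /∅/ ok → phonotactically legal
sti.gmu — violates constraint 4: syllable 1 onset /st/: /s/ (fricative, 2) → /t/ (stop, 1) does not rise → phonotactically illegal
kmuw — violates constraint 1: syllable 1 coda /w/ has 1 consonant (> 0) → phonotactically illegal
bsu.swi — violates constraint 6: word begins with /b/ → phonotactically illegal
swug — violates constraint 1: syllable 1 coda /g/ has 1 consonant (> 0) → phonotactically illegal

se.gsi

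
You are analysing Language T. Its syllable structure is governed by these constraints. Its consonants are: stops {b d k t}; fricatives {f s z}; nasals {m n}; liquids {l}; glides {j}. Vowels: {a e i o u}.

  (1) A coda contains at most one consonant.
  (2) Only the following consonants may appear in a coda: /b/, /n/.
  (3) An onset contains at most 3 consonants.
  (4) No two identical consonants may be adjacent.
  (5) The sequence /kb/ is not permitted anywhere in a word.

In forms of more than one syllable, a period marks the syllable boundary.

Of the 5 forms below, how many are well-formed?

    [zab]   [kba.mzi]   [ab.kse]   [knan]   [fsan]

[zab] — σ1 onset /z/, coda /b/ ok → well-formed
[kba.mzi] — violates constraint 5: contains banned sequence /kb/ → ill-formed
[ab.kse] — σ1 onset /∅/, coda /b/ ok; σ2 onset /ks/ (2C), coda /∅/ ok → well-formed
[knan] — σ1 onset /kn/ (2C), coda /n/ ok → well-formed
[fsan] — σ1 onset /fs/ (2C), coda /n/ ok → well-formed
Well-formed: [zab], [ab.kse], [knan], [fsan] → 4.

4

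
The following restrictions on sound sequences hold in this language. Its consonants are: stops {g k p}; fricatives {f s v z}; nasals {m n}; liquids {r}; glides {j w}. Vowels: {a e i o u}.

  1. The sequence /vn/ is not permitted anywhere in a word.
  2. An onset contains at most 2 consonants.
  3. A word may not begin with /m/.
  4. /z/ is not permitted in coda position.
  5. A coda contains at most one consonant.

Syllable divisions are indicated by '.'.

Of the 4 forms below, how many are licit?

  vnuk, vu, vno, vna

vnuk — violates constraint 1: contains banned sequence /vn/ → illicit
vu — σ1 onset /v/, coda /∅/ ok → licit
vno — violates constraint 1: contains banned sequence /vn/ → illicit
vna — violates constraint 1: contains banned sequence /vn/ → illicit
Licit: vu → 1.

1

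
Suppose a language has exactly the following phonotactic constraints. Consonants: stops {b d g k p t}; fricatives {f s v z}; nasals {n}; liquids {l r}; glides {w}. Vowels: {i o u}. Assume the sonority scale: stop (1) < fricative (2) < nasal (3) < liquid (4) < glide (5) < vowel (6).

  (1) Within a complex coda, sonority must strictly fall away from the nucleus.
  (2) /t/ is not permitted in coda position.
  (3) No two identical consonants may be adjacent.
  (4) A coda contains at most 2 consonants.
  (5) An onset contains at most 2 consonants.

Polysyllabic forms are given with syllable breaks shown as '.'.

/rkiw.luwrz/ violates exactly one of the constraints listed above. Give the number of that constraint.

/rkiw.luwrz/: syllable 2 coda /wrz/ has 3 consonants (> 2).
This is a violation of constraint 4: "A coda contains at most 2 consonants."
The remaining constraints (1, 2, 3, 5) are satisfied.

4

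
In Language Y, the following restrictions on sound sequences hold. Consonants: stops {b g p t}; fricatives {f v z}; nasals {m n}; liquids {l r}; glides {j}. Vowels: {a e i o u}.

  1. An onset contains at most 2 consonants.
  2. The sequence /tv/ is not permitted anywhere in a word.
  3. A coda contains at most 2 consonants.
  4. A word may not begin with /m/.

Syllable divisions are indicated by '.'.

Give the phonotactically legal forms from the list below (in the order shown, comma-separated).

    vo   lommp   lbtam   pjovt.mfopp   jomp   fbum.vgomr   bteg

vo, pjovt.mfopp, jomp, fbum.vgomr, bteg

vo — σ1 onset /v/, coda /∅/ ok → phonotactically legal
lommp — violates constraint 3: syllable 1 coda /mmp/ has 3 consonants (> 2) → phonotactically illegal
lbtam — violates constraint 1: syllable 1 onset /lbt/ has 3 consonants (> 2) → phonotactically illegal
pjovt.mfopp — σ1 onset /pj/ (2C), coda /vt/ (2C) ok; σ2 onset /mf/ (2C), coda /pp/ (2C) ok → phonotactically legal
jomp — σ1 onset /j/, coda /mp/ (2C) ok → phonotactically legal
fbum.vgomr — σ1 onset /fb/ (2C), coda /m/ ok; σ2 onset /vg/ (2C), coda /mr/ (2C) ok → phonotactically legal
bteg — σ1 onset /bt/ (2C), coda /g/ ok → phonotactically legal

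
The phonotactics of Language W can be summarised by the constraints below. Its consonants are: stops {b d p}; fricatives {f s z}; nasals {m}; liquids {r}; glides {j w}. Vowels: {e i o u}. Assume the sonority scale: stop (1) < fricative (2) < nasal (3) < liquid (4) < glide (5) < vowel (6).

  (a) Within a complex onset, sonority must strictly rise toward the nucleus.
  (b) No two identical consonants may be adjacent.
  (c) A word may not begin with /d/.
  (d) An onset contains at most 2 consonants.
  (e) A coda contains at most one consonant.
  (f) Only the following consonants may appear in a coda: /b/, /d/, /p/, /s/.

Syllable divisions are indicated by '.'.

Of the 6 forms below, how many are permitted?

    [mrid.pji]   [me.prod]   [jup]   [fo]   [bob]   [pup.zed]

6

[mrid.pji] — σ1 onset /mr/ (3→4 rises), coda /d/ ok; σ2 onset /pj/ (1→5 rises), coda /∅/ ok → permitted
[me.prod] — σ1 onset /m/, coda /∅/ ok; σ2 onset /pr/ (1→4 rises), coda /d/ ok → permitted
[jup] — σ1 onset /j/, coda /p/ ok → permitted
[fo] — σ1 onset /f/, coda /∅/ ok → permitted
[bob] — σ1 onset /b/, coda /b/ ok → permitted
[pup.zed] — σ1 onset /p/, coda /p/ ok; σ2 onset /z/, coda /d/ ok → permitted
Permitted: [mrid.pji], [me.prod], [jup], [fo], [bob], [pup.zed] → 6.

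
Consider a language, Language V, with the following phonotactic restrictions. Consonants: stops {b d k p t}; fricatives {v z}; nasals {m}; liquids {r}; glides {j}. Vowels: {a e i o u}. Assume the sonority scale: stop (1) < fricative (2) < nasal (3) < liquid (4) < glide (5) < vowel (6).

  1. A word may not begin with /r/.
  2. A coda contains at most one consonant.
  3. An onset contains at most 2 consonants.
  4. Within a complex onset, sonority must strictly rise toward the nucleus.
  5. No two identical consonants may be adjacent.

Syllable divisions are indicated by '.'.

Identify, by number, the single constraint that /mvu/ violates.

/mvu/: syllable 1 onset /mv/: /m/ (nasal, 3) → /v/ (fricative, 2) does not rise.
This is a violation of constraint 4: "Within a complex onset, sonority must strictly rise toward the nucleus."
The remaining constraints (1, 2, 3, 5) are satisfied.

4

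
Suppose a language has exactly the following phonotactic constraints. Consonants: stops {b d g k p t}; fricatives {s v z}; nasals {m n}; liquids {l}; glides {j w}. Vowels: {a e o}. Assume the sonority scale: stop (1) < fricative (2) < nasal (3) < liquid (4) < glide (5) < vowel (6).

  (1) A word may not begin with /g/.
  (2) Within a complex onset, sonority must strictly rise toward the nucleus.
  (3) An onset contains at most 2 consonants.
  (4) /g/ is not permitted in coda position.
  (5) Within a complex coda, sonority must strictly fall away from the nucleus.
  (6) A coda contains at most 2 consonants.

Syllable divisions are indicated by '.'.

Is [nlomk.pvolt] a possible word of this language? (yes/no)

yes

[nlomk.pvolt] — σ1 onset /nl/ (3→4 rises), coda /mk/ (3→1 falls) ok; σ2 onset /pv/ (1→2 rises), coda /lt/ (4→1 falls) ok → phonotactically legal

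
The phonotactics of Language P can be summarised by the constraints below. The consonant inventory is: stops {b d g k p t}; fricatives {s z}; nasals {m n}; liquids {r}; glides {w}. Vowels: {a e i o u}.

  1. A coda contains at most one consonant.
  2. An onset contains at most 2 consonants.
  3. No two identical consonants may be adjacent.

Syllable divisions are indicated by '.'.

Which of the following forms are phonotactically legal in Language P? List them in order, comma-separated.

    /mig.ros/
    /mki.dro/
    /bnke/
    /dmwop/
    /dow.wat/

/mig.ros/ — σ1 onset /m/, coda /g/ ok; σ2 onset /r/, coda /s/ ok → phonotactically legal
/mki.dro/ — σ1 onset /mk/ (2C), coda /∅/ ok; σ2 onset /dr/ (2C), coda /∅/ ok → phonotactically legal
/bnke/ — violates constraint 2: syllable 1 onset /bnk/ has 3 consonants (> 2) → phonotactically illegal
/dmwop/ — violates constraint 2: syllable 1 onset /dmw/ has 3 consonants (> 2) → phonotactically illegal
/dow.wat/ — violates constraint 3: adjacent identical consonants /ww/ → phonotactically illegal

/mig.ros/, /mki.dro/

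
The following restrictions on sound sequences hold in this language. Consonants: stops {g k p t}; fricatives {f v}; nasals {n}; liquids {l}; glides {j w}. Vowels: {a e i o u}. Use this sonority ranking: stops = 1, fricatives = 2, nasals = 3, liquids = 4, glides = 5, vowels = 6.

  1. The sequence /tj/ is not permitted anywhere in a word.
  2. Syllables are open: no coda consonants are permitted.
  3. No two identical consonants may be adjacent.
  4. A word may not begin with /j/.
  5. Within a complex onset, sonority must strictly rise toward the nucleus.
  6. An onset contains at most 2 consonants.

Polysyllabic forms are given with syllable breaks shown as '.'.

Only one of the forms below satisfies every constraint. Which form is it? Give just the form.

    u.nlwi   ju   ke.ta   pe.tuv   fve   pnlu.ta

ke.ta

u.nlwi — violates constraint 6: syllable 2 onset /nlw/ has 3 consonants (> 2) → phonotactically illegal
ju — violates constraint 4: word begins with /j/ → phonotactically illegal
ke.ta — σ1 onset /k/, coda /∅/ ok; σ2 onset /t/, coda /∅/ ok → phonotactically legal
pe.tuv — violates constraint 2: syllable 2 coda /v/ has 1 consonant (> 0) → phonotactically illegal
fve — violates constraint 5: syllable 1 onset /fv/: /f/ (fricative, 2) → /v/ (fricative, 2) does not rise → phonotactically illegal
pnlu.ta — violates constraint 6: syllable 1 onset /pnl/ has 3 consonants (> 2) → phonotactically illegal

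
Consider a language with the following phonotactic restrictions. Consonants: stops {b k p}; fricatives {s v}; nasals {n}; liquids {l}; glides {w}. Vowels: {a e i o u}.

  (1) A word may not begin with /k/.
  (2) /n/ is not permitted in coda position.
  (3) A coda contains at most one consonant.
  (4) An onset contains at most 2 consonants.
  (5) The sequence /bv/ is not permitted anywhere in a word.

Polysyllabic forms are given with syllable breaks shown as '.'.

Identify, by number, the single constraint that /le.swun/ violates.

/le.swun/: syllable 2 coda contains /n/.
This is a violation of constraint 2: "/n/ is not permitted in coda position."
The remaining constraints (1, 3, 4, 5) are satisfied.

2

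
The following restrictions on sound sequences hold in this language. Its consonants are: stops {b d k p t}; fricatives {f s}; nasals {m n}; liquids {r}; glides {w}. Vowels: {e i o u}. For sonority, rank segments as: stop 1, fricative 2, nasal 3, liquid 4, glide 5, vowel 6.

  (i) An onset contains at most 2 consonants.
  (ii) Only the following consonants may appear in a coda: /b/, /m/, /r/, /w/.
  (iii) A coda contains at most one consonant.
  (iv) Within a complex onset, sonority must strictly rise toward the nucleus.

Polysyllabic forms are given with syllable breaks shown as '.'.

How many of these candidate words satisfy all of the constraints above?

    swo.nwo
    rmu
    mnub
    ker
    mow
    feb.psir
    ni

swo.nwo — σ1 onset /sw/ (2→5 rises), coda /∅/ ok; σ2 onset /nw/ (3→5 rises), coda /∅/ ok → permitted
rmu — violates constraint (iv): syllable 1 onset /rm/: /r/ (liquid, 4) → /m/ (nasal, 3) does not rise → not permitted
mnub — violates constraint (iv): syllable 1 onset /mn/: /m/ (nasal, 3) → /n/ (nasal, 3) does not rise → not permitted
ker — σ1 onset /k/, coda /r/ ok → permitted
mow — σ1 onset /m/, coda /w/ ok → permitted
feb.psir — σ1 onset /f/, coda /b/ ok; σ2 onset /ps/ (1→2 rises), coda /r/ ok → permitted
ni — σ1 onset /n/, coda /∅/ ok → permitted
Permitted: swo.nwo, ker, mow, feb.psir, ni → 5.

5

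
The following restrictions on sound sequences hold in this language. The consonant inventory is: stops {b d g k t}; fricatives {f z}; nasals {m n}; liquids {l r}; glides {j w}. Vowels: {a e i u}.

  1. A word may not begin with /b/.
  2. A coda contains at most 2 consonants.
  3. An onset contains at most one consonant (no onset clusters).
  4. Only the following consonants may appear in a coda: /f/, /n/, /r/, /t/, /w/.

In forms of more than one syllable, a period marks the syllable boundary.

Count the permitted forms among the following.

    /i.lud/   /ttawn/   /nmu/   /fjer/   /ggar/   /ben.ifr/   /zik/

/i.lud/ — violates constraint 4: syllable 2 coda contains /d/, which is not a licensed coda consonant → not permitted
/ttawn/ — violates constraint 3: syllable 1 onset /tt/ has 2 consonants (> 1) → not permitted
/nmu/ — violates constraint 3: syllable 1 onset /nm/ has 2 consonants (> 1) → not permitted
/fjer/ — violates constraint 3: syllable 1 onset /fj/ has 2 consonants (> 1) → not permitted
/ggar/ — violates constraint 3: syllable 1 onset /gg/ has 2 consonants (> 1) → not permitted
/ben.ifr/ — violates constraint 1: word begins with /b/ → not permitted
/zik/ — violates constraint 4: syllable 1 coda contains /k/, which is not a licensed coda consonant → not permitted
No form is permitted → 0.

0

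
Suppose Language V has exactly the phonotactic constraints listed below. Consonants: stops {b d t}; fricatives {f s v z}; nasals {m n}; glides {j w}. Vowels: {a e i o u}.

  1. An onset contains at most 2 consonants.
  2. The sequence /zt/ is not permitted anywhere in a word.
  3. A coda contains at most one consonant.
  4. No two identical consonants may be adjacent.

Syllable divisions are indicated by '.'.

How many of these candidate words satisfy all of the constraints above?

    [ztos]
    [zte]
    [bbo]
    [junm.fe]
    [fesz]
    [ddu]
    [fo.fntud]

[ztos] — violates constraint 2: contains banned sequence /zt/ → phonotactically illegal
[zte] — violates constraint 2: contains banned sequence /zt/ → phonotactically illegal
[bbo] — violates constraint 4: adjacent identical consonants /bb/ → phonotactically illegal
[junm.fe] — violates constraint 3: syllable 1 coda /nm/ has 2 consonants (> 1) → phonotactically illegal
[fesz] — violates constraint 3: syllable 1 coda /sz/ has 2 consonants (> 1) → phonotactically illegal
[ddu] — violates constraint 4: adjacent identical consonants /dd/ → phonotactically illegal
[fo.fntud] — violates constraint 1: syllable 2 onset /fnt/ has 3 consonants (> 2) → phonotactically illegal
No form is phonotactically legal → 0.

0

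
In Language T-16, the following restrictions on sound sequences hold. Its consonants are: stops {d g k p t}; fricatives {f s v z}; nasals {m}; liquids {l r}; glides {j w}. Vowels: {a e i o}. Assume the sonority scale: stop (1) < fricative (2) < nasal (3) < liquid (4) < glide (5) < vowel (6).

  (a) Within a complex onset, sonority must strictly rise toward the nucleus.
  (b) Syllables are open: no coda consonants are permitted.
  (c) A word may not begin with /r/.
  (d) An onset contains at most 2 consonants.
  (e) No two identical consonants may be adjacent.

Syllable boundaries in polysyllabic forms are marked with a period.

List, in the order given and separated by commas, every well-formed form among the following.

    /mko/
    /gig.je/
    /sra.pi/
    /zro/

/sra.pi/, /zro/

/mko/ — violates constraint (a): syllable 1 onset /mk/: /m/ (nasal, 3) → /k/ (stop, 1) does not rise → ill-formed
/gig.je/ — violates constraint (b): syllable 1 coda /g/ has 1 consonant (> 0) → ill-formed
/sra.pi/ — σ1 onset /sr/ (2→4 rises), coda /∅/ ok; σ2 onset /p/, coda /∅/ ok → well-formed
/zro/ — σ1 onset /zr/ (2→4 rises), coda /∅/ ok → well-formed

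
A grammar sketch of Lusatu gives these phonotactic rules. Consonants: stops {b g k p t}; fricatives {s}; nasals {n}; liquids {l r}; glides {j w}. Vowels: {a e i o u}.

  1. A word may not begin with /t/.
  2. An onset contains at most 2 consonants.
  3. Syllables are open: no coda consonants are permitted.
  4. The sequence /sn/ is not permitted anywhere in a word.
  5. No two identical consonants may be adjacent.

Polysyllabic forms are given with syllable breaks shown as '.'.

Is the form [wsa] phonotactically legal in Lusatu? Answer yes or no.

yes

[wsa] — σ1 onset /ws/ (2C), coda /∅/ ok → phonotactically legal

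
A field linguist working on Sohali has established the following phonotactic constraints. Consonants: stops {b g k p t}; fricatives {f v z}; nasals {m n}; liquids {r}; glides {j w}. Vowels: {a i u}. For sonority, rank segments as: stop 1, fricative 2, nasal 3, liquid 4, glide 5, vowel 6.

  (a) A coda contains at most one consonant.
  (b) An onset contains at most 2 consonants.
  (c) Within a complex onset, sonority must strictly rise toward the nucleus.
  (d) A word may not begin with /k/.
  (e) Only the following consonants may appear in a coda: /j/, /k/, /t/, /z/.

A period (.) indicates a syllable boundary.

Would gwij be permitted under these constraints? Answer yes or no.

yes

gwij — σ1 onset /gw/ (1→5 rises), coda /j/ ok → permitted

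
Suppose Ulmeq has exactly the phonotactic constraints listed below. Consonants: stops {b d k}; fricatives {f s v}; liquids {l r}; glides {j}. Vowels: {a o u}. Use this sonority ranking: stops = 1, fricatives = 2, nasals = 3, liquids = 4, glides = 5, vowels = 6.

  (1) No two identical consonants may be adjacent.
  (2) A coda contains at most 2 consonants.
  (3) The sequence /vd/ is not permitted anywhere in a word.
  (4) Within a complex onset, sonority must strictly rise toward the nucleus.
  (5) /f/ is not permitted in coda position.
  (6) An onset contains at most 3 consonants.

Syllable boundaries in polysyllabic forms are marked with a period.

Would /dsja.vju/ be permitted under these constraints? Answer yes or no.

yes

/dsja.vju/ — σ1 onset /dsj/ (1→2→5 rises), coda /∅/ ok; σ2 onset /vj/ (2→5 rises), coda /∅/ ok → permitted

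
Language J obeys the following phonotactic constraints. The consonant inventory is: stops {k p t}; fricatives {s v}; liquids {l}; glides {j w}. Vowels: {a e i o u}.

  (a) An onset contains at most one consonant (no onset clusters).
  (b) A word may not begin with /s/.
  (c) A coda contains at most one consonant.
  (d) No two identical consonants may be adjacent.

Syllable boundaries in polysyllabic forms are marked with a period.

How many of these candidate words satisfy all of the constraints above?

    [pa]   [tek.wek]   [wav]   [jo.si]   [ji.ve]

5

[pa] — σ1 onset /p/, coda /∅/ ok → phonotactically legal
[tek.wek] — σ1 onset /t/, coda /k/ ok; σ2 onset /w/, coda /k/ ok → phonotactically legal
[wav] — σ1 onset /w/, coda /v/ ok → phonotactically legal
[jo.si] — σ1 onset /j/, coda /∅/ ok; σ2 onset /s/, coda /∅/ ok → phonotactically legal
[ji.ve] — σ1 onset /j/, coda /∅/ ok; σ2 onset /v/, coda /∅/ ok → phonotactically legal
Phonotactically legal: [pa], [tek.wek], [wav], [jo.si], [ji.ve] → 5.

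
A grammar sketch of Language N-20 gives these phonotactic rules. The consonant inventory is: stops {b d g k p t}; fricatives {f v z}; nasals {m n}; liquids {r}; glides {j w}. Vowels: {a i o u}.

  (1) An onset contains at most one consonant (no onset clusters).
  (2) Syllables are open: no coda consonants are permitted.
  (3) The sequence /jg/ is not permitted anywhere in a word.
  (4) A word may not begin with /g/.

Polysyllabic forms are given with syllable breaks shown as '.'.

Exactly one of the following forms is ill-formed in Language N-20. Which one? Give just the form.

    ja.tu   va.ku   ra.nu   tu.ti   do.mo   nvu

ja.tu — σ1 onset /j/, coda /∅/ ok; σ2 onset /t/, coda /∅/ ok → well-formed
va.ku — σ1 onset /v/, coda /∅/ ok; σ2 onset /k/, coda /∅/ ok → well-formed
ra.nu — σ1 onset /r/, coda /∅/ ok; σ2 onset /n/, coda /∅/ ok → well-formed
tu.ti — σ1 onset /t/, coda /∅/ ok; σ2 onset /t/, coda /∅/ ok → well-formed
do.mo — σ1 onset /d/, coda /∅/ ok; σ2 onset /m/, coda /∅/ ok → well-formed
nvu — violates constraint 1: syllable 1 onset /nv/ has 2 consonants (> 1) → ill-formed

nvu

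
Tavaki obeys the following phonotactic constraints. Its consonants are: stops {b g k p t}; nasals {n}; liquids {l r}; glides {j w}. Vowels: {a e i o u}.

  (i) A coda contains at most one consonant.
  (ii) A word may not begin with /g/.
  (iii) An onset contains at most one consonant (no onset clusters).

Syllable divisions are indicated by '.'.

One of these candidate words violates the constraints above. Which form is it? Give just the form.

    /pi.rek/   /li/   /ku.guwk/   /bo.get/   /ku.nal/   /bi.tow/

/ku.guwk/

/pi.rek/ — σ1 onset /p/, coda /∅/ ok; σ2 onset /r/, coda /k/ ok → permitted
/li/ — σ1 onset /l/, coda /∅/ ok → permitted
/ku.guwk/ — violates constraint (i): syllable 2 coda /wk/ has 2 consonants (> 1) → not permitted
/bo.get/ — σ1 onset /b/, coda /∅/ ok; σ2 onset /g/, coda /t/ ok → permitted
/ku.nal/ — σ1 onset /k/, coda /∅/ ok; σ2 onset /n/, coda /l/ ok → permitted
/bi.tow/ — σ1 onset /b/, coda /∅/ ok; σ2 onset /t/, coda /w/ ok → permitted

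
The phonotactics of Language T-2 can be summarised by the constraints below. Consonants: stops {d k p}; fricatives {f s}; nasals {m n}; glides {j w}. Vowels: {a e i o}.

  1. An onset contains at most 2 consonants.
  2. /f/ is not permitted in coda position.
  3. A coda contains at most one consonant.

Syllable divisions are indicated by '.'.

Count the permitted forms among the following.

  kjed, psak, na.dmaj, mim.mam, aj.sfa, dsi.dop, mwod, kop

kjed — σ1 onset /kj/ (2C), coda /d/ ok → permitted
psak — σ1 onset /ps/ (2C), coda /k/ ok → permitted
na.dmaj — σ1 onset /n/, coda /∅/ ok; σ2 onset /dm/ (2C), coda /j/ ok → permitted
mim.mam — σ1 onset /m/, coda /m/ ok; σ2 onset /m/, coda /m/ ok → permitted
aj.sfa — σ1 onset /∅/, coda /j/ ok; σ2 onset /sf/ (2C), coda /∅/ ok → permitted
dsi.dop — σ1 onset /ds/ (2C), coda /∅/ ok; σ2 onset /d/, coda /p/ ok → permitted
mwod — σ1 onset /mw/ (2C), coda /d/ ok → permitted
kop — σ1 onset /k/, coda /p/ ok → permitted
Permitted: kjed, psak, na.dmaj, mim.mam, aj.sfa, dsi.dop, mwod, kop → 8.

8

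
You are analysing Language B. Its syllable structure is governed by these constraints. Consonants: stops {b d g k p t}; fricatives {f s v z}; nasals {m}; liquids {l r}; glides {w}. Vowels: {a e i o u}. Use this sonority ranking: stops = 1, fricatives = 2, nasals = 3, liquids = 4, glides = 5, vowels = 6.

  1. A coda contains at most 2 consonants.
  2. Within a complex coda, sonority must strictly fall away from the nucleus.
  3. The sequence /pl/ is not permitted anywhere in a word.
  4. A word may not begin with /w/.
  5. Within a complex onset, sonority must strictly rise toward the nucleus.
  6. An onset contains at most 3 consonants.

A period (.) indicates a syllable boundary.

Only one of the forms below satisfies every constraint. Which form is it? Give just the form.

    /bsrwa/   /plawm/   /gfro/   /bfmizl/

/bsrwa/ — violates constraint 6: syllable 1 onset /bsrw/ has 4 consonants (> 3) → not permitted
/plawm/ — violates constraint 3: contains banned sequence /pl/ → not permitted
/gfro/ — σ1 onset /gfr/ (1→2→4 rises), coda /∅/ ok → permitted
/bfmizl/ — violates constraint 2: syllable 1 coda /zl/: /z/ (fricative, 2) → /l/ (liquid, 4) does not fall → not permitted

/gfro/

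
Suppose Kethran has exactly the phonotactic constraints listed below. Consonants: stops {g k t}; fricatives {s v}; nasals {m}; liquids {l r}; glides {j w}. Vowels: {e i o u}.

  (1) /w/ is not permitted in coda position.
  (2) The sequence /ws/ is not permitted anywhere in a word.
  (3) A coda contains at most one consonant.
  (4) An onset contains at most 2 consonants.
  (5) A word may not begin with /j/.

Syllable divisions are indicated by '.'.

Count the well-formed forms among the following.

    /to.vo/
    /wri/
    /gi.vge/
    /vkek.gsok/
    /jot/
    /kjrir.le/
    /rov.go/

5

/to.vo/ — σ1 onset /t/, coda /∅/ ok; σ2 onset /v/, coda /∅/ ok → well-formed
/wri/ — σ1 onset /wr/ (2C), coda /∅/ ok → well-formed
/gi.vge/ — σ1 onset /g/, coda /∅/ ok; σ2 onset /vg/ (2C), coda /∅/ ok → well-formed
/vkek.gsok/ — σ1 onset /vk/ (2C), coda /k/ ok; σ2 onset /gs/ (2C), coda /k/ ok → well-formed
/jot/ — violates constraint 5: word begins with /j/ → ill-formed
/kjrir.le/ — violates constraint 4: syllable 1 onset /kjr/ has 3 consonants (> 2) → ill-formed
/rov.go/ — σ1 onset /r/, coda /v/ ok; σ2 onset /g/, coda /∅/ ok → well-formed
Well-formed: /to.vo/, /wri/, /gi.vge/, /vkek.gsok/, /rov.go/ → 5.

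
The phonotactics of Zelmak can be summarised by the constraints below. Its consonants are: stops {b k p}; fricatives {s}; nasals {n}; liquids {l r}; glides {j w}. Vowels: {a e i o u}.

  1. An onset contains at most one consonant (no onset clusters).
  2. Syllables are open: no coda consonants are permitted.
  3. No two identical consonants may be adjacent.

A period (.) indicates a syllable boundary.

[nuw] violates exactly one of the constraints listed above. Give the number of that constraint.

2

[nuw]: syllable 1 coda /w/ has 1 consonant (> 0).
This is a violation of constraint 2: "Syllables are open: no coda consonants are permitted."
The remaining constraints (1, 3) are satisfied.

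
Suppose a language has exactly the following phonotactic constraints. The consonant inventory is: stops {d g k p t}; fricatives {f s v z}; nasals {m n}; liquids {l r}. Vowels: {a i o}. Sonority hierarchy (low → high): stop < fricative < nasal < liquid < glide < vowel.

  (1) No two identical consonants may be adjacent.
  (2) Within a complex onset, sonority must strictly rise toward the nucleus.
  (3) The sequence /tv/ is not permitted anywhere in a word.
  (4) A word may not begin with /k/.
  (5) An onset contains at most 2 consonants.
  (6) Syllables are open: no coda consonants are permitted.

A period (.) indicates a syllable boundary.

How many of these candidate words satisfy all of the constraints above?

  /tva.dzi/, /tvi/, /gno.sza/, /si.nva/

/tva.dzi/ — violates constraint 3: contains banned sequence /tv/ → phonotactically illegal
/tvi/ — violates constraint 3: contains banned sequence /tv/ → phonotactically illegal
/gno.sza/ — violates constraint 2: syllable 2 onset /sz/: /s/ (fricative, 2) → /z/ (fricative, 2) does not rise → phonotactically illegal
/si.nva/ — violates constraint 2: syllable 2 onset /nv/: /n/ (nasal, 3) → /v/ (fricative, 2) does not rise → phonotactically illegal
No form is phonotactically legal → 0.

0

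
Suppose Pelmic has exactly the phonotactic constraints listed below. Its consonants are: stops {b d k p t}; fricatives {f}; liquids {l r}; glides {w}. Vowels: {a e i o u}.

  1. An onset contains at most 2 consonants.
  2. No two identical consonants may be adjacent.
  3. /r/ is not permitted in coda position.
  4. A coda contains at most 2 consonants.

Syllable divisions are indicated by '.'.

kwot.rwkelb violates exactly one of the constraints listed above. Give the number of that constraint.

1

kwot.rwkelb: syllable 2 onset /rwk/ has 3 consonants (> 2).
This is a violation of constraint 1: "An onset contains at most 2 consonants."
The remaining constraints (2, 3, 4) are satisfied.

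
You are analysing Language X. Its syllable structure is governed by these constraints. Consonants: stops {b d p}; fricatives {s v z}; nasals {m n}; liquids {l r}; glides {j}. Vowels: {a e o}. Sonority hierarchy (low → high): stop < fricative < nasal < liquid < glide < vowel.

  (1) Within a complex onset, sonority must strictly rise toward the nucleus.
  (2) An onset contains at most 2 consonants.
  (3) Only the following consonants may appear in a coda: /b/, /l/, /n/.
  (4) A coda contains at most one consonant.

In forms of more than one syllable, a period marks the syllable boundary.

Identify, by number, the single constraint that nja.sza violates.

1

nja.sza: syllable 2 onset /sz/: /s/ (fricative, 2) → /z/ (fricative, 2) does not rise.
This is a violation of constraint 1: "Within a complex onset, sonority must strictly rise toward the nucleus."
The remaining constraints (2, 3, 4) are satisfied.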